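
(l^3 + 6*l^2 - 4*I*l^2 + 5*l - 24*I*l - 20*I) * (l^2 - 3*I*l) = l^5 + 6*l^4 - 7*I*l^4 - 7*l^3 - 42*I*l^3 - 72*l^2 - 35*I*l^2 - 60*l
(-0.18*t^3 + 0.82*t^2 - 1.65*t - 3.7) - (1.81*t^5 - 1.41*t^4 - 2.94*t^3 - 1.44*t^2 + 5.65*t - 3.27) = -1.81*t^5 + 1.41*t^4 + 2.76*t^3 + 2.26*t^2 - 7.3*t - 0.43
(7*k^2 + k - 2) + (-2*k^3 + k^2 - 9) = -2*k^3 + 8*k^2 + k - 11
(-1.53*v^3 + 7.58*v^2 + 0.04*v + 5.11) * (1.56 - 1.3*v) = 1.989*v^4 - 12.2408*v^3 + 11.7728*v^2 - 6.5806*v + 7.9716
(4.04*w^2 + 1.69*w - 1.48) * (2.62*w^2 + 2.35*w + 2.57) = 10.5848*w^4 + 13.9218*w^3 + 10.4767*w^2 + 0.865299999999999*w - 3.8036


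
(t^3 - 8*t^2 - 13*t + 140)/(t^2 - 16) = (t^2 - 12*t + 35)/(t - 4)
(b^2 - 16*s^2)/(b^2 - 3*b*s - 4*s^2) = (b + 4*s)/(b + s)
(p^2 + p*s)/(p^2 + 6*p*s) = (p + s)/(p + 6*s)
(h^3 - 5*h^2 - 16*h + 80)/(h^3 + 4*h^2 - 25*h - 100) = (h - 4)/(h + 5)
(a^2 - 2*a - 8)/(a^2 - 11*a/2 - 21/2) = 2*(-a^2 + 2*a + 8)/(-2*a^2 + 11*a + 21)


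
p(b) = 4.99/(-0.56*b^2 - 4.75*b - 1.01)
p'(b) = 4.99*(1.12*b + 4.75)/(-0.56*b^2 - 4.75*b - 1.01)^2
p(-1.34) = 1.15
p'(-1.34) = 0.86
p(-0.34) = 9.24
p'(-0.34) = 74.69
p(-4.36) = 0.55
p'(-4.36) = -0.01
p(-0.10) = -9.23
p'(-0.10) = 79.19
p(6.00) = -0.10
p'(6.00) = 0.02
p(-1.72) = 0.91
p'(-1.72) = 0.47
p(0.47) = -1.48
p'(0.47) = 2.32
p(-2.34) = 0.71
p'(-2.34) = 0.21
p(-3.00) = 0.61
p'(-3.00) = 0.10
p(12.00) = -0.04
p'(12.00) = 0.00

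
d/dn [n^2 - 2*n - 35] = 2*n - 2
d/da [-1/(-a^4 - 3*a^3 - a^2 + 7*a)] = (-4*a^3 - 9*a^2 - 2*a + 7)/(a^2*(a^3 + 3*a^2 + a - 7)^2)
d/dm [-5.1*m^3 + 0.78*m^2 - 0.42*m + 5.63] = -15.3*m^2 + 1.56*m - 0.42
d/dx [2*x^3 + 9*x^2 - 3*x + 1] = 6*x^2 + 18*x - 3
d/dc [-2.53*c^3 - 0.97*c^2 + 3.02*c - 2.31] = -7.59*c^2 - 1.94*c + 3.02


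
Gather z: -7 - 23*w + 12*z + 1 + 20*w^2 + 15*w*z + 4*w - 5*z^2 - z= 20*w^2 - 19*w - 5*z^2 + z*(15*w + 11) - 6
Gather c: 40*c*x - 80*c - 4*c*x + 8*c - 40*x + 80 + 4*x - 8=c*(36*x - 72) - 36*x + 72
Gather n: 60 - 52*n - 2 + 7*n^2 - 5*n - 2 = 7*n^2 - 57*n + 56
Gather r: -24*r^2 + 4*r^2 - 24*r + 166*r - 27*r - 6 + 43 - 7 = -20*r^2 + 115*r + 30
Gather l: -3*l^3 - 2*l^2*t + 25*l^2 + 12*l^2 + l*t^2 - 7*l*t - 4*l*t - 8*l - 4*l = -3*l^3 + l^2*(37 - 2*t) + l*(t^2 - 11*t - 12)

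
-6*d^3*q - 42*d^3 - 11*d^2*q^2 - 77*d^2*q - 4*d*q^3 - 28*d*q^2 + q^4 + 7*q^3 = (-6*d + q)*(d + q)^2*(q + 7)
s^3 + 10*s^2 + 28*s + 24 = (s + 2)^2*(s + 6)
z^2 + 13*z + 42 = (z + 6)*(z + 7)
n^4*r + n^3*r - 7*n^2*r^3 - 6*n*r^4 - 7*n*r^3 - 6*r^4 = (n - 3*r)*(n + r)*(n + 2*r)*(n*r + r)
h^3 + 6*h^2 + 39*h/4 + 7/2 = (h + 1/2)*(h + 2)*(h + 7/2)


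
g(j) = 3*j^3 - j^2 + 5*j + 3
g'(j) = 9*j^2 - 2*j + 5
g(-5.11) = -448.96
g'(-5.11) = 250.23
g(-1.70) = -23.13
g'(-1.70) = 34.41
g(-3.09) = -110.51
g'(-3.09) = 97.11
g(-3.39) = -142.32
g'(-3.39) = 115.21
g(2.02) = 33.75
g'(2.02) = 37.68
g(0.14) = 3.69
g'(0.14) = 4.90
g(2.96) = 86.84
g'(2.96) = 77.93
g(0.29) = 4.44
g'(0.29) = 5.18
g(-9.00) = -2310.00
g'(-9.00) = 752.00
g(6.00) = 645.00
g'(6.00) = 317.00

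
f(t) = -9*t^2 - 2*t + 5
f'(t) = -18*t - 2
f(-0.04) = 5.07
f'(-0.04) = -1.28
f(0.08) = 4.78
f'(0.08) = -3.44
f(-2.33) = -39.20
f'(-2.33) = 39.94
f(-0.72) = 1.77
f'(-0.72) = 10.96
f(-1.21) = -5.76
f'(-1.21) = 19.78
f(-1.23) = -6.16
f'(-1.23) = 20.14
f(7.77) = -553.90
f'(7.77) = -141.86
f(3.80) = -132.56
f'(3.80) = -70.40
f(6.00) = -331.00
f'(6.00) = -110.00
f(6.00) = -331.00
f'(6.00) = -110.00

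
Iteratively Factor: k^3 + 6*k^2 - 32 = (k + 4)*(k^2 + 2*k - 8) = (k + 4)^2*(k - 2)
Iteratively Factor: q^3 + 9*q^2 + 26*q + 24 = (q + 4)*(q^2 + 5*q + 6) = (q + 3)*(q + 4)*(q + 2)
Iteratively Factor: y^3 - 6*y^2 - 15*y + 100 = (y + 4)*(y^2 - 10*y + 25) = (y - 5)*(y + 4)*(y - 5)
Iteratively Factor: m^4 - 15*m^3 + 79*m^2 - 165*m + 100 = (m - 1)*(m^3 - 14*m^2 + 65*m - 100) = (m - 5)*(m - 1)*(m^2 - 9*m + 20) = (m - 5)*(m - 4)*(m - 1)*(m - 5)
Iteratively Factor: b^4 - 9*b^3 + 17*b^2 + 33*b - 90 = (b - 5)*(b^3 - 4*b^2 - 3*b + 18) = (b - 5)*(b - 3)*(b^2 - b - 6) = (b - 5)*(b - 3)^2*(b + 2)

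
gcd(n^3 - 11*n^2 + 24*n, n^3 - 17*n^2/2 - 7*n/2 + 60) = n^2 - 11*n + 24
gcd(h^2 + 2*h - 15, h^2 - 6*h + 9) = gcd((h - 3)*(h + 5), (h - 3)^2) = h - 3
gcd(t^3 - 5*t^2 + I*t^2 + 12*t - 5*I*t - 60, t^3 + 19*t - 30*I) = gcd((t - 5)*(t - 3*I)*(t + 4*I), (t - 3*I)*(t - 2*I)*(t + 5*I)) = t - 3*I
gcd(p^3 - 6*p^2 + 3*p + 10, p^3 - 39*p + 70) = p^2 - 7*p + 10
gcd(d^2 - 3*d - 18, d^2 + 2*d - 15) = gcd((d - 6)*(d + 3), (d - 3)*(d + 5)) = 1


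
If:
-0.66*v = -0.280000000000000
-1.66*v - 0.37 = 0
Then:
No Solution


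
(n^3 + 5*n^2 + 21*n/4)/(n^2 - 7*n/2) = (4*n^2 + 20*n + 21)/(2*(2*n - 7))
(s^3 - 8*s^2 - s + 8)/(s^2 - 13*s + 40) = (s^2 - 1)/(s - 5)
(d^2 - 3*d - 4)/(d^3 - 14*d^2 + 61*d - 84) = (d + 1)/(d^2 - 10*d + 21)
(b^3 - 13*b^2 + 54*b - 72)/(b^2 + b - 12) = (b^2 - 10*b + 24)/(b + 4)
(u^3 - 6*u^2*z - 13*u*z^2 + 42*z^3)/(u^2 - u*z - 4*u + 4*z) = (u^3 - 6*u^2*z - 13*u*z^2 + 42*z^3)/(u^2 - u*z - 4*u + 4*z)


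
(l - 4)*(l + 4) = l^2 - 16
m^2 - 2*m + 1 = (m - 1)^2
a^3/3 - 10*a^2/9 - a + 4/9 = (a/3 + 1/3)*(a - 4)*(a - 1/3)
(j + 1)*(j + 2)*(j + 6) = j^3 + 9*j^2 + 20*j + 12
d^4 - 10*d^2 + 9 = (d - 3)*(d - 1)*(d + 1)*(d + 3)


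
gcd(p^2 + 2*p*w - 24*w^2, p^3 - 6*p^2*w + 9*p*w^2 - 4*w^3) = p - 4*w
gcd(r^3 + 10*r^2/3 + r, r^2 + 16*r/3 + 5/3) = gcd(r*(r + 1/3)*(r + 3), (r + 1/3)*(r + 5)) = r + 1/3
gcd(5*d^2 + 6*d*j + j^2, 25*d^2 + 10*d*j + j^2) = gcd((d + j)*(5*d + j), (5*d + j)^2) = 5*d + j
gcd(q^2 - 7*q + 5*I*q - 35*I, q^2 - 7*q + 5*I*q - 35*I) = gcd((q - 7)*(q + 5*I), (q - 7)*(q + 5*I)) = q^2 + q*(-7 + 5*I) - 35*I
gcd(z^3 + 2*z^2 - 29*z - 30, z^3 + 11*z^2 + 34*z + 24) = z^2 + 7*z + 6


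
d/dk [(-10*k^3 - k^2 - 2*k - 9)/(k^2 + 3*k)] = (-10*k^4 - 60*k^3 - k^2 + 18*k + 27)/(k^2*(k^2 + 6*k + 9))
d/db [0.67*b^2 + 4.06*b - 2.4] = 1.34*b + 4.06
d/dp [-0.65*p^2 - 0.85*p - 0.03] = -1.3*p - 0.85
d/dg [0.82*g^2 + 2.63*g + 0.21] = 1.64*g + 2.63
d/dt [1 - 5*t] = -5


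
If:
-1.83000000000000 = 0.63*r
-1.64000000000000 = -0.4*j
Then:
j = 4.10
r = -2.90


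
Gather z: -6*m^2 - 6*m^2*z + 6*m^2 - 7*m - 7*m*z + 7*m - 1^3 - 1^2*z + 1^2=z*(-6*m^2 - 7*m - 1)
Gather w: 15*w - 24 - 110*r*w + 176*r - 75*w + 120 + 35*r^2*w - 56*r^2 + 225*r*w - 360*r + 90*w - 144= -56*r^2 - 184*r + w*(35*r^2 + 115*r + 30) - 48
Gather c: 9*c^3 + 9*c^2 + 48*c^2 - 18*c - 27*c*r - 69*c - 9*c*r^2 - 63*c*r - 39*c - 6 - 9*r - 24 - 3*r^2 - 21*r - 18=9*c^3 + 57*c^2 + c*(-9*r^2 - 90*r - 126) - 3*r^2 - 30*r - 48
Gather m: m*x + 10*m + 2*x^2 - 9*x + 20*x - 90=m*(x + 10) + 2*x^2 + 11*x - 90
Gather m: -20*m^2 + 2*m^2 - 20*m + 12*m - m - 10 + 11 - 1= -18*m^2 - 9*m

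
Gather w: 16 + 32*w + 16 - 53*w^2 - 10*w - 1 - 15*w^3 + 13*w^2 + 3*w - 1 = -15*w^3 - 40*w^2 + 25*w + 30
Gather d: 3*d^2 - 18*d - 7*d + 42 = 3*d^2 - 25*d + 42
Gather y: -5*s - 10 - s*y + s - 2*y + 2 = -4*s + y*(-s - 2) - 8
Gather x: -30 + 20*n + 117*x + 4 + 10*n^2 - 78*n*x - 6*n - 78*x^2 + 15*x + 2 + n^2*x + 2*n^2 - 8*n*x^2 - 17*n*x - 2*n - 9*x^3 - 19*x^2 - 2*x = 12*n^2 + 12*n - 9*x^3 + x^2*(-8*n - 97) + x*(n^2 - 95*n + 130) - 24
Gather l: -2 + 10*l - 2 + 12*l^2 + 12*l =12*l^2 + 22*l - 4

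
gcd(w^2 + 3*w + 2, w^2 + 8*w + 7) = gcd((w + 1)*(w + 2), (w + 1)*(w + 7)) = w + 1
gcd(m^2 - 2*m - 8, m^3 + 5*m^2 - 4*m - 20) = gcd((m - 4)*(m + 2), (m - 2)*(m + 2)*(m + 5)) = m + 2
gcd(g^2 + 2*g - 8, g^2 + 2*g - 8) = g^2 + 2*g - 8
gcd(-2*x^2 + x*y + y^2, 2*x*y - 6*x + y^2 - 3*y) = 2*x + y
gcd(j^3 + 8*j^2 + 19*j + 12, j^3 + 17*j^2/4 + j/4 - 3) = j^2 + 5*j + 4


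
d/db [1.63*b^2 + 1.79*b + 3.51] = 3.26*b + 1.79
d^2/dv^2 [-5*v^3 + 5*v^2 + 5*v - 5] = 10 - 30*v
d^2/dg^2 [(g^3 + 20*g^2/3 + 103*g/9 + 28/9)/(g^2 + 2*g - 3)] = 4*(23*g^3 + 231*g^2 + 669*g + 677)/(9*(g^6 + 6*g^5 + 3*g^4 - 28*g^3 - 9*g^2 + 54*g - 27))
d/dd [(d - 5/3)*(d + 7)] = 2*d + 16/3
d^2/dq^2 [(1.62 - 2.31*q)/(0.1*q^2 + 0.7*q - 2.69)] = (-(0.2*q + 0.7)*(0.4*q + 1.4)*(2.31*q - 1.62) + (1.386*q + 2.91)*(0.1*q^2 + 0.7*q - 2.69))/(0.1*q^2 + 0.7*q - 2.69)^3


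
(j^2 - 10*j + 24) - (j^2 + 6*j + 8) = 16 - 16*j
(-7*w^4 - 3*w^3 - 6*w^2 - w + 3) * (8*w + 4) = -56*w^5 - 52*w^4 - 60*w^3 - 32*w^2 + 20*w + 12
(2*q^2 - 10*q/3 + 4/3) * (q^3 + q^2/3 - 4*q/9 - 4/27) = 2*q^5 - 8*q^4/3 - 2*q^3/3 + 44*q^2/27 - 8*q/81 - 16/81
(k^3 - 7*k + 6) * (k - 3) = k^4 - 3*k^3 - 7*k^2 + 27*k - 18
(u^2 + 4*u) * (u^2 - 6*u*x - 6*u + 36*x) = u^4 - 6*u^3*x - 2*u^3 + 12*u^2*x - 24*u^2 + 144*u*x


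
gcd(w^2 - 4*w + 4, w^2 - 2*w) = w - 2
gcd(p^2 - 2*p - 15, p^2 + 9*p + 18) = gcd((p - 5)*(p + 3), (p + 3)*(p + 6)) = p + 3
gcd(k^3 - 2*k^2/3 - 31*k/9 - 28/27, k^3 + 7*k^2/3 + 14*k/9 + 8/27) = k^2 + 5*k/3 + 4/9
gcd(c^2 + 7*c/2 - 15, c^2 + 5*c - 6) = c + 6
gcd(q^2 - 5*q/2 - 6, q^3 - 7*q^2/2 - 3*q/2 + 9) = q + 3/2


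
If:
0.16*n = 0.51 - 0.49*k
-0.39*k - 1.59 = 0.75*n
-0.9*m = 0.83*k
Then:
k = 2.09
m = -1.93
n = -3.21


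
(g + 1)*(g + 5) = g^2 + 6*g + 5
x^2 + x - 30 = (x - 5)*(x + 6)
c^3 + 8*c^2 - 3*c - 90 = (c - 3)*(c + 5)*(c + 6)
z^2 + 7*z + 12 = (z + 3)*(z + 4)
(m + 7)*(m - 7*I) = m^2 + 7*m - 7*I*m - 49*I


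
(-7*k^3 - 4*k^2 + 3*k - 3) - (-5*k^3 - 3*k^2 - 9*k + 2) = -2*k^3 - k^2 + 12*k - 5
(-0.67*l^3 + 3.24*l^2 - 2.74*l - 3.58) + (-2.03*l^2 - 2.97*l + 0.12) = -0.67*l^3 + 1.21*l^2 - 5.71*l - 3.46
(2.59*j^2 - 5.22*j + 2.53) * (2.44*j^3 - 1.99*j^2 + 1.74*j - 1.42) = 6.3196*j^5 - 17.8909*j^4 + 21.0676*j^3 - 17.7953*j^2 + 11.8146*j - 3.5926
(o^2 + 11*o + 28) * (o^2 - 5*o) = o^4 + 6*o^3 - 27*o^2 - 140*o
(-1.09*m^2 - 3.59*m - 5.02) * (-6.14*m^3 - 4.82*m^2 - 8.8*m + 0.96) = 6.6926*m^5 + 27.2964*m^4 + 57.7186*m^3 + 54.742*m^2 + 40.7296*m - 4.8192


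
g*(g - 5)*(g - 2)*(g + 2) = g^4 - 5*g^3 - 4*g^2 + 20*g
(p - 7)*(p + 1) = p^2 - 6*p - 7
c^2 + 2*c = c*(c + 2)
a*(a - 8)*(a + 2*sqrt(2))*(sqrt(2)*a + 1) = sqrt(2)*a^4 - 8*sqrt(2)*a^3 + 5*a^3 - 40*a^2 + 2*sqrt(2)*a^2 - 16*sqrt(2)*a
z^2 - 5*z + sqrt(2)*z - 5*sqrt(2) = (z - 5)*(z + sqrt(2))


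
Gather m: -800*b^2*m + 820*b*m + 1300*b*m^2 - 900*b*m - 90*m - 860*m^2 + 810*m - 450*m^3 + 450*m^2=-450*m^3 + m^2*(1300*b - 410) + m*(-800*b^2 - 80*b + 720)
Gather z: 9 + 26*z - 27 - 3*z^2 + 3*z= -3*z^2 + 29*z - 18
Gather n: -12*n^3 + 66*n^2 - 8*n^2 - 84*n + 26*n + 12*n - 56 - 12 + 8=-12*n^3 + 58*n^2 - 46*n - 60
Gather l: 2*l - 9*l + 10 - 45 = -7*l - 35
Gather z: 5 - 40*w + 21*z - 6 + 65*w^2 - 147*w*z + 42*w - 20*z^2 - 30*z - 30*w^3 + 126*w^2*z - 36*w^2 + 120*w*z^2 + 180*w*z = -30*w^3 + 29*w^2 + 2*w + z^2*(120*w - 20) + z*(126*w^2 + 33*w - 9) - 1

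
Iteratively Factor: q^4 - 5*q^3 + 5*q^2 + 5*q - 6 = (q - 3)*(q^3 - 2*q^2 - q + 2) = (q - 3)*(q - 1)*(q^2 - q - 2) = (q - 3)*(q - 1)*(q + 1)*(q - 2)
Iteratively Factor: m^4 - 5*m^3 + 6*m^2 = (m)*(m^3 - 5*m^2 + 6*m) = m*(m - 3)*(m^2 - 2*m) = m*(m - 3)*(m - 2)*(m)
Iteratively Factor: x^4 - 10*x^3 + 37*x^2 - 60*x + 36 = (x - 2)*(x^3 - 8*x^2 + 21*x - 18) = (x - 2)^2*(x^2 - 6*x + 9) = (x - 3)*(x - 2)^2*(x - 3)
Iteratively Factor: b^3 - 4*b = (b + 2)*(b^2 - 2*b) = (b - 2)*(b + 2)*(b)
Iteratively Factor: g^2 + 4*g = (g + 4)*(g)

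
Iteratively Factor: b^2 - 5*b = (b - 5)*(b)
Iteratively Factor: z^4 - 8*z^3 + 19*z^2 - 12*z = (z - 3)*(z^3 - 5*z^2 + 4*z) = (z - 4)*(z - 3)*(z^2 - z) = (z - 4)*(z - 3)*(z - 1)*(z)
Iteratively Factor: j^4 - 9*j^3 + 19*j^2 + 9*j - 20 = (j - 4)*(j^3 - 5*j^2 - j + 5) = (j - 5)*(j - 4)*(j^2 - 1) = (j - 5)*(j - 4)*(j - 1)*(j + 1)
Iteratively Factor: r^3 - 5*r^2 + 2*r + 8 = (r - 2)*(r^2 - 3*r - 4) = (r - 2)*(r + 1)*(r - 4)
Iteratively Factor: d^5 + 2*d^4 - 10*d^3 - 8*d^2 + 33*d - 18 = (d - 2)*(d^4 + 4*d^3 - 2*d^2 - 12*d + 9) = (d - 2)*(d - 1)*(d^3 + 5*d^2 + 3*d - 9) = (d - 2)*(d - 1)*(d + 3)*(d^2 + 2*d - 3) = (d - 2)*(d - 1)*(d + 3)^2*(d - 1)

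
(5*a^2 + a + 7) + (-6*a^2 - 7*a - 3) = -a^2 - 6*a + 4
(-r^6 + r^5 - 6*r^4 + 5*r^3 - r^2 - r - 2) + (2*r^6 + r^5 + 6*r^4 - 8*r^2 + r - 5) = r^6 + 2*r^5 + 5*r^3 - 9*r^2 - 7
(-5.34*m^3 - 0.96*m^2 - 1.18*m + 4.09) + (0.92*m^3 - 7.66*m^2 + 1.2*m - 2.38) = -4.42*m^3 - 8.62*m^2 + 0.02*m + 1.71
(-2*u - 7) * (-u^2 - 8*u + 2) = 2*u^3 + 23*u^2 + 52*u - 14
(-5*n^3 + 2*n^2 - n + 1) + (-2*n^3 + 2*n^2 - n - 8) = -7*n^3 + 4*n^2 - 2*n - 7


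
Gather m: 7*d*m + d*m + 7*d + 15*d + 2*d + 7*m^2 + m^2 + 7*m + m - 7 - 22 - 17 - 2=24*d + 8*m^2 + m*(8*d + 8) - 48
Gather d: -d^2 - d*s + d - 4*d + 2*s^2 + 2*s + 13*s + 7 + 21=-d^2 + d*(-s - 3) + 2*s^2 + 15*s + 28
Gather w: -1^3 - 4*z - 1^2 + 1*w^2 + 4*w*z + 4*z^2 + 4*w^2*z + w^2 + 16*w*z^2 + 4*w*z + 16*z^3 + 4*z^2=w^2*(4*z + 2) + w*(16*z^2 + 8*z) + 16*z^3 + 8*z^2 - 4*z - 2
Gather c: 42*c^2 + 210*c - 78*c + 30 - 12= 42*c^2 + 132*c + 18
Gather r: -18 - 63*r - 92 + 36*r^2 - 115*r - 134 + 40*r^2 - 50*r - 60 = 76*r^2 - 228*r - 304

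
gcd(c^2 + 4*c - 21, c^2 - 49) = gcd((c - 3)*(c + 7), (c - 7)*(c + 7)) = c + 7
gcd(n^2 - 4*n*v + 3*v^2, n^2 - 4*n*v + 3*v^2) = n^2 - 4*n*v + 3*v^2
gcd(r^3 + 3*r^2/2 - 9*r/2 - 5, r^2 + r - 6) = r - 2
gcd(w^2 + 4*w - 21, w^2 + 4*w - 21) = w^2 + 4*w - 21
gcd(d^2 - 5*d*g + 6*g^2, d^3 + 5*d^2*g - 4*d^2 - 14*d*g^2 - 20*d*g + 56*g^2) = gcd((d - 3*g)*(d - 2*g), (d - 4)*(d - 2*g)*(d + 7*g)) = d - 2*g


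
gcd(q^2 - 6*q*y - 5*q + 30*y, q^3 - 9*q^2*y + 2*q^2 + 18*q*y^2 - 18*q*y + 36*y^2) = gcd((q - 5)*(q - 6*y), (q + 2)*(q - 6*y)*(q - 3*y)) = -q + 6*y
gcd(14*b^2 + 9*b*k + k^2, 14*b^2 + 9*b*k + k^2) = 14*b^2 + 9*b*k + k^2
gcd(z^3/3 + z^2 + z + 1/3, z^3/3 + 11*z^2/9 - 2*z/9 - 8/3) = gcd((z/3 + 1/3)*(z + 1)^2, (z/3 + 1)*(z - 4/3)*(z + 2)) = 1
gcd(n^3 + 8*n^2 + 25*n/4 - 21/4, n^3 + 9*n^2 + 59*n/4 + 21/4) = n^2 + 17*n/2 + 21/2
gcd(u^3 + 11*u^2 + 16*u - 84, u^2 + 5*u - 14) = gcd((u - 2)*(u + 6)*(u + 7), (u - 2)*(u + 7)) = u^2 + 5*u - 14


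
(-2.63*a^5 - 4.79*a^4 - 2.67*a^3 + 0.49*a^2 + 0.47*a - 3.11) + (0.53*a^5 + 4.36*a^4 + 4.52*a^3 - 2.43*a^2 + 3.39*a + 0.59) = -2.1*a^5 - 0.43*a^4 + 1.85*a^3 - 1.94*a^2 + 3.86*a - 2.52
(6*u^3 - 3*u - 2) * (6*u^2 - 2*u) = 36*u^5 - 12*u^4 - 18*u^3 - 6*u^2 + 4*u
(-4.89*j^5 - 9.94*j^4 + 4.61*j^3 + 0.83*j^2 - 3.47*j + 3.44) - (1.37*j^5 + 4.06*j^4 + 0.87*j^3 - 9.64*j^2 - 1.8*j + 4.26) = -6.26*j^5 - 14.0*j^4 + 3.74*j^3 + 10.47*j^2 - 1.67*j - 0.82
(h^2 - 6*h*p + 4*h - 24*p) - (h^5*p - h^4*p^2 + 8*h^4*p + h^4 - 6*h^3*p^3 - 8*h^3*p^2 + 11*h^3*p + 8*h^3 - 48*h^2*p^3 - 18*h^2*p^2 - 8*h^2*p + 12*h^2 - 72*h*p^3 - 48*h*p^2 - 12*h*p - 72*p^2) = -h^5*p + h^4*p^2 - 8*h^4*p - h^4 + 6*h^3*p^3 + 8*h^3*p^2 - 11*h^3*p - 8*h^3 + 48*h^2*p^3 + 18*h^2*p^2 + 8*h^2*p - 11*h^2 + 72*h*p^3 + 48*h*p^2 + 6*h*p + 4*h + 72*p^2 - 24*p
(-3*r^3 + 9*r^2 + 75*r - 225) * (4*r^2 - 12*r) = -12*r^5 + 72*r^4 + 192*r^3 - 1800*r^2 + 2700*r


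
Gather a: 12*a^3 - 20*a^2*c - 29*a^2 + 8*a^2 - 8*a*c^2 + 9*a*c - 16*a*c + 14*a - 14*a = 12*a^3 + a^2*(-20*c - 21) + a*(-8*c^2 - 7*c)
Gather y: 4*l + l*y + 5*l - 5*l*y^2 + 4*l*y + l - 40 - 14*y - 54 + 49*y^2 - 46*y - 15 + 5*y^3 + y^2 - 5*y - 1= 10*l + 5*y^3 + y^2*(50 - 5*l) + y*(5*l - 65) - 110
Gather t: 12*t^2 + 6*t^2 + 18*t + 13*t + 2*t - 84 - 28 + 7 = 18*t^2 + 33*t - 105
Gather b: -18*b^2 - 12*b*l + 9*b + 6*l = -18*b^2 + b*(9 - 12*l) + 6*l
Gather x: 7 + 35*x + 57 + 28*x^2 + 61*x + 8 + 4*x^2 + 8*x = 32*x^2 + 104*x + 72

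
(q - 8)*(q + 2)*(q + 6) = q^3 - 52*q - 96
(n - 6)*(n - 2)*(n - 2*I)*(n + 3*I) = n^4 - 8*n^3 + I*n^3 + 18*n^2 - 8*I*n^2 - 48*n + 12*I*n + 72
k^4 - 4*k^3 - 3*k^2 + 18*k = k*(k - 3)^2*(k + 2)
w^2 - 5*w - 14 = (w - 7)*(w + 2)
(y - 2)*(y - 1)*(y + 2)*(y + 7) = y^4 + 6*y^3 - 11*y^2 - 24*y + 28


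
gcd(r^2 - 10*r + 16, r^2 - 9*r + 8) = r - 8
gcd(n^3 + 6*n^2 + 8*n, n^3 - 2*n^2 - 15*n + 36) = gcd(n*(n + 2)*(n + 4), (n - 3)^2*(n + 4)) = n + 4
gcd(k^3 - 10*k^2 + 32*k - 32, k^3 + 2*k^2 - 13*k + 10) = k - 2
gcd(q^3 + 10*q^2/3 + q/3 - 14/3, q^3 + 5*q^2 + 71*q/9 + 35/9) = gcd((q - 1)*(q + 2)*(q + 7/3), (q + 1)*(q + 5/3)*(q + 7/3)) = q + 7/3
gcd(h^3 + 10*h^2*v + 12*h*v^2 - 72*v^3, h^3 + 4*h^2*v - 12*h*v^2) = -h^2 - 4*h*v + 12*v^2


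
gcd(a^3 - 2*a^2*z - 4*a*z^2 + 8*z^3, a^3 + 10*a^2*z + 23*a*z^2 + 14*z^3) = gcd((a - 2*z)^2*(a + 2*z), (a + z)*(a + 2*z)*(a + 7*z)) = a + 2*z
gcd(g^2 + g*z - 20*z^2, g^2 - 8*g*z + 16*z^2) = -g + 4*z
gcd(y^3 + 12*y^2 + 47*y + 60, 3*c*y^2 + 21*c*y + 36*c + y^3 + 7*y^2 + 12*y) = y^2 + 7*y + 12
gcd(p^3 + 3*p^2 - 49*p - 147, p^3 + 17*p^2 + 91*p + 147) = p^2 + 10*p + 21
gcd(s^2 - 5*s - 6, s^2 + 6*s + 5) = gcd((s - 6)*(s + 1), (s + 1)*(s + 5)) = s + 1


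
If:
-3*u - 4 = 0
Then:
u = -4/3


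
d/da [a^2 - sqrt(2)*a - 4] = 2*a - sqrt(2)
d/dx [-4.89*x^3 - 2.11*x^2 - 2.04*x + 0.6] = -14.67*x^2 - 4.22*x - 2.04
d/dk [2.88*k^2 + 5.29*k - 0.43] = 5.76*k + 5.29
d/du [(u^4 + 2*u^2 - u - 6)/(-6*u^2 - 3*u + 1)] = (-12*u^5 - 9*u^4 + 4*u^3 - 12*u^2 - 68*u - 19)/(36*u^4 + 36*u^3 - 3*u^2 - 6*u + 1)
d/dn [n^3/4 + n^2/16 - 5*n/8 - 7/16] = 3*n^2/4 + n/8 - 5/8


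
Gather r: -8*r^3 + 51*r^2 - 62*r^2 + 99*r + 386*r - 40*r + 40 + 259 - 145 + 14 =-8*r^3 - 11*r^2 + 445*r + 168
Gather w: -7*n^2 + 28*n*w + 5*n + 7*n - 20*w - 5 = -7*n^2 + 12*n + w*(28*n - 20) - 5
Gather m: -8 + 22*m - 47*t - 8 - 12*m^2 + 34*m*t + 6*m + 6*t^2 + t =-12*m^2 + m*(34*t + 28) + 6*t^2 - 46*t - 16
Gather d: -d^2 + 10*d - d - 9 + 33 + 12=-d^2 + 9*d + 36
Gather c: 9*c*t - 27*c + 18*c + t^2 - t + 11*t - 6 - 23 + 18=c*(9*t - 9) + t^2 + 10*t - 11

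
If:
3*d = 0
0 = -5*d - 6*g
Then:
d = 0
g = 0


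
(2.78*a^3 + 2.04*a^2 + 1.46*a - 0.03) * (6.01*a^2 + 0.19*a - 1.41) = 16.7078*a^5 + 12.7886*a^4 + 5.2424*a^3 - 2.7793*a^2 - 2.0643*a + 0.0423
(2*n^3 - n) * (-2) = -4*n^3 + 2*n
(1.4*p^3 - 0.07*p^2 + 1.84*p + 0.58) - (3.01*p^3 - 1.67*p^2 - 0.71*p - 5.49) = -1.61*p^3 + 1.6*p^2 + 2.55*p + 6.07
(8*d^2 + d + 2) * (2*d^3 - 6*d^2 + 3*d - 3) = 16*d^5 - 46*d^4 + 22*d^3 - 33*d^2 + 3*d - 6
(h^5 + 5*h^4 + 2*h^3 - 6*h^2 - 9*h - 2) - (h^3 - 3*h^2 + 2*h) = h^5 + 5*h^4 + h^3 - 3*h^2 - 11*h - 2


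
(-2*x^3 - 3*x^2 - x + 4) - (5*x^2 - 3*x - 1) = -2*x^3 - 8*x^2 + 2*x + 5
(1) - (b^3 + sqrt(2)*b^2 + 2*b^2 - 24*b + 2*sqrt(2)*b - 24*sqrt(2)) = -b^3 - 2*b^2 - sqrt(2)*b^2 - 2*sqrt(2)*b + 24*b + 1 + 24*sqrt(2)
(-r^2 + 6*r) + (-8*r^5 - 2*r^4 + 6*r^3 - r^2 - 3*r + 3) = -8*r^5 - 2*r^4 + 6*r^3 - 2*r^2 + 3*r + 3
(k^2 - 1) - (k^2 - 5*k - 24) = 5*k + 23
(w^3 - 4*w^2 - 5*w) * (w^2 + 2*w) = w^5 - 2*w^4 - 13*w^3 - 10*w^2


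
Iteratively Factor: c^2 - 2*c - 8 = (c - 4)*(c + 2)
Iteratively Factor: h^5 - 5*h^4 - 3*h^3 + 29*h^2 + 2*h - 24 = (h + 2)*(h^4 - 7*h^3 + 11*h^2 + 7*h - 12) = (h + 1)*(h + 2)*(h^3 - 8*h^2 + 19*h - 12) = (h - 3)*(h + 1)*(h + 2)*(h^2 - 5*h + 4) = (h - 4)*(h - 3)*(h + 1)*(h + 2)*(h - 1)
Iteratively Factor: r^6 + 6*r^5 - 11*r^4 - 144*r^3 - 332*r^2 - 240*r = (r - 5)*(r^5 + 11*r^4 + 44*r^3 + 76*r^2 + 48*r) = (r - 5)*(r + 4)*(r^4 + 7*r^3 + 16*r^2 + 12*r) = (r - 5)*(r + 3)*(r + 4)*(r^3 + 4*r^2 + 4*r) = (r - 5)*(r + 2)*(r + 3)*(r + 4)*(r^2 + 2*r) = (r - 5)*(r + 2)^2*(r + 3)*(r + 4)*(r)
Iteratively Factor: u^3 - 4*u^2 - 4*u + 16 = (u - 4)*(u^2 - 4) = (u - 4)*(u + 2)*(u - 2)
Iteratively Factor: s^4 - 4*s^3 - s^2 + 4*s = (s)*(s^3 - 4*s^2 - s + 4) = s*(s + 1)*(s^2 - 5*s + 4) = s*(s - 1)*(s + 1)*(s - 4)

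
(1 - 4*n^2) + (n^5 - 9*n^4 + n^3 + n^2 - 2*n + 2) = n^5 - 9*n^4 + n^3 - 3*n^2 - 2*n + 3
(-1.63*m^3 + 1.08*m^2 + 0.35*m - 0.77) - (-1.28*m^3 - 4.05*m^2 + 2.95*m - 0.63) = -0.35*m^3 + 5.13*m^2 - 2.6*m - 0.14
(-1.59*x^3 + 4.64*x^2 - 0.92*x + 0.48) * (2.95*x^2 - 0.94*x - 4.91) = -4.6905*x^5 + 15.1826*x^4 + 0.731300000000001*x^3 - 20.5016*x^2 + 4.066*x - 2.3568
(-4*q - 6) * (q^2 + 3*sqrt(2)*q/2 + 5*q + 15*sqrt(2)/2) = -4*q^3 - 26*q^2 - 6*sqrt(2)*q^2 - 39*sqrt(2)*q - 30*q - 45*sqrt(2)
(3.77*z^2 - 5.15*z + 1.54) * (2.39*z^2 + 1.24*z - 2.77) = 9.0103*z^4 - 7.6337*z^3 - 13.1483*z^2 + 16.1751*z - 4.2658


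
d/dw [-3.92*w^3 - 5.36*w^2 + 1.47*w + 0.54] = -11.76*w^2 - 10.72*w + 1.47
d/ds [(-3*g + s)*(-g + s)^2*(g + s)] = 4*g^3 + 4*g^2*s - 12*g*s^2 + 4*s^3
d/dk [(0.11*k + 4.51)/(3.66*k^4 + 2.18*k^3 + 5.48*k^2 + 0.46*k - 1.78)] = (0.4026*k^4 + 0.2398*k^3 + 0.6028*k^2 + 0.0506*k - (0.11*k + 4.51)*(14.64*k^3 + 6.54*k^2 + 10.96*k + 0.46) - 0.1958)/(3.66*k^4 + 2.18*k^3 + 5.48*k^2 + 0.46*k - 1.78)^2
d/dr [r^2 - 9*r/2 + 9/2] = 2*r - 9/2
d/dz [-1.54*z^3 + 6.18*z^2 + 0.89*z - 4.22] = -4.62*z^2 + 12.36*z + 0.89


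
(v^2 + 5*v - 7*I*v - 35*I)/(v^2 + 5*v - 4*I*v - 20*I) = (v - 7*I)/(v - 4*I)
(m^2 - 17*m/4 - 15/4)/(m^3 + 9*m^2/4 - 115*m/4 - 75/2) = (4*m + 3)/(4*m^2 + 29*m + 30)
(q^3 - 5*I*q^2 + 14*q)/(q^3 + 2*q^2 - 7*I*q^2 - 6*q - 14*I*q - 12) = q*(q^2 - 5*I*q + 14)/(q^3 + q^2*(2 - 7*I) - 2*q*(3 + 7*I) - 12)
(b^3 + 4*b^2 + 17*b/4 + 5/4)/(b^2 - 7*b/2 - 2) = (2*b^2 + 7*b + 5)/(2*(b - 4))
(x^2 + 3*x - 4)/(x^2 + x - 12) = (x - 1)/(x - 3)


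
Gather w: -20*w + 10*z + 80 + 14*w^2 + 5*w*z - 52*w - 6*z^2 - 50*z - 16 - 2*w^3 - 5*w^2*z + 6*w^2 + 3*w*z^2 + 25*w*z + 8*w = -2*w^3 + w^2*(20 - 5*z) + w*(3*z^2 + 30*z - 64) - 6*z^2 - 40*z + 64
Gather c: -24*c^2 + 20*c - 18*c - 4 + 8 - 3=-24*c^2 + 2*c + 1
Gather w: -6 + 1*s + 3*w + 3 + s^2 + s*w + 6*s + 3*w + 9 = s^2 + 7*s + w*(s + 6) + 6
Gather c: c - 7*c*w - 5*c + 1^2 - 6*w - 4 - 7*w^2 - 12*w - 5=c*(-7*w - 4) - 7*w^2 - 18*w - 8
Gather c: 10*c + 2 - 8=10*c - 6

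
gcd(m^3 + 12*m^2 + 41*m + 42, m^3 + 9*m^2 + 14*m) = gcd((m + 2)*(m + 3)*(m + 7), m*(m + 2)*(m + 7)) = m^2 + 9*m + 14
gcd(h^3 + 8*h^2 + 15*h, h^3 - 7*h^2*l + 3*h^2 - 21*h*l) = h^2 + 3*h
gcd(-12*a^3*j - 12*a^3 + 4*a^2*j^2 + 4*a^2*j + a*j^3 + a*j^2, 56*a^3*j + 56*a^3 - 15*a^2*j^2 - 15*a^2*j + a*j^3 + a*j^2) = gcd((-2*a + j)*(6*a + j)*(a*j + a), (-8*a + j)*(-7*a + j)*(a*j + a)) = a*j + a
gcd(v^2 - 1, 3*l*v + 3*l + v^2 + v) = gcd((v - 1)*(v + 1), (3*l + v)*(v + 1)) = v + 1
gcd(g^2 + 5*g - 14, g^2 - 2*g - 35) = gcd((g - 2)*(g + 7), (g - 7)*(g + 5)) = 1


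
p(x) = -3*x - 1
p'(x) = -3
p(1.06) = -4.18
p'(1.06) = -3.00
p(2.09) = -7.27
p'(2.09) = -3.00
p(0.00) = -1.00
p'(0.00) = -3.00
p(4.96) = -15.88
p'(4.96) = -3.00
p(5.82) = -18.46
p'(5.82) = -3.00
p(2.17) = -7.51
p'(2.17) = -3.00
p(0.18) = -1.54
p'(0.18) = -3.00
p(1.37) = -5.11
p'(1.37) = -3.00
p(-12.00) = 35.00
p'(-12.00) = -3.00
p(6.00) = -19.00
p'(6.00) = -3.00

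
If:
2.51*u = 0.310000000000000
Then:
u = 0.12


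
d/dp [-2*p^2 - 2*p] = -4*p - 2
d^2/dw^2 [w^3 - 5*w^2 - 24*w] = 6*w - 10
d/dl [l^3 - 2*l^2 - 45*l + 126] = 3*l^2 - 4*l - 45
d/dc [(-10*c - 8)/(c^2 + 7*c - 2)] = 2*(5*c^2 + 8*c + 38)/(c^4 + 14*c^3 + 45*c^2 - 28*c + 4)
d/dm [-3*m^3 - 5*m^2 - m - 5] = -9*m^2 - 10*m - 1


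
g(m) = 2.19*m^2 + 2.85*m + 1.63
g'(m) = 4.38*m + 2.85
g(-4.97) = 41.56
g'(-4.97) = -18.92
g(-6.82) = 84.06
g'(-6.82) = -27.02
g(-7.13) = 92.64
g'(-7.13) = -28.38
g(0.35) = 2.90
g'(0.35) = 4.38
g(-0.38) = 0.86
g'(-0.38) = 1.19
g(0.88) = 5.83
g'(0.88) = 6.70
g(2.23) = 18.88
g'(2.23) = 12.62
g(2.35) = 20.42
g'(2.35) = 13.14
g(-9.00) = 153.37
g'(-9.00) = -36.57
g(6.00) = 97.57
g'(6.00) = 29.13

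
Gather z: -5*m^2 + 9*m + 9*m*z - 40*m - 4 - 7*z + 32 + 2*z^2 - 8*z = -5*m^2 - 31*m + 2*z^2 + z*(9*m - 15) + 28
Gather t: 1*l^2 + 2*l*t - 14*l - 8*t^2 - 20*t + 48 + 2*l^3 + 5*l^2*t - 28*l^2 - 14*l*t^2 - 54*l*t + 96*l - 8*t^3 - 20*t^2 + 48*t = 2*l^3 - 27*l^2 + 82*l - 8*t^3 + t^2*(-14*l - 28) + t*(5*l^2 - 52*l + 28) + 48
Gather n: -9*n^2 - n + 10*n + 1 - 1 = -9*n^2 + 9*n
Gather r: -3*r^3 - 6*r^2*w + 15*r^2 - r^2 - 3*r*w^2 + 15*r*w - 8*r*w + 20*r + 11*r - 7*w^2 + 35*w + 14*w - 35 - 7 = -3*r^3 + r^2*(14 - 6*w) + r*(-3*w^2 + 7*w + 31) - 7*w^2 + 49*w - 42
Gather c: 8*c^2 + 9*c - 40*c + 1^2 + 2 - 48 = 8*c^2 - 31*c - 45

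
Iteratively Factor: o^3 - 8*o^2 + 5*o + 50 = (o - 5)*(o^2 - 3*o - 10) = (o - 5)*(o + 2)*(o - 5)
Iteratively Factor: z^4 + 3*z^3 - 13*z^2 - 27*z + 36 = (z + 3)*(z^3 - 13*z + 12) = (z - 1)*(z + 3)*(z^2 + z - 12) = (z - 3)*(z - 1)*(z + 3)*(z + 4)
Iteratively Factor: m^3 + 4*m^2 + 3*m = (m)*(m^2 + 4*m + 3) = m*(m + 3)*(m + 1)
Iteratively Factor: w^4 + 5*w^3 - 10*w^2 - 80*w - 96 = (w + 3)*(w^3 + 2*w^2 - 16*w - 32) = (w + 2)*(w + 3)*(w^2 - 16) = (w + 2)*(w + 3)*(w + 4)*(w - 4)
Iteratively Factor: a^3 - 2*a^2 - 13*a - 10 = (a + 1)*(a^2 - 3*a - 10) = (a - 5)*(a + 1)*(a + 2)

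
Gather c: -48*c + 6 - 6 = -48*c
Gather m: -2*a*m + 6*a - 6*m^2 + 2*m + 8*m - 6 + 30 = 6*a - 6*m^2 + m*(10 - 2*a) + 24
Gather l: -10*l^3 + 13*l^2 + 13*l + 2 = -10*l^3 + 13*l^2 + 13*l + 2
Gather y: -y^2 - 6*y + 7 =-y^2 - 6*y + 7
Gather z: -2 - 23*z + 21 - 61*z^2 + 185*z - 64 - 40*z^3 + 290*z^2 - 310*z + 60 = -40*z^3 + 229*z^2 - 148*z + 15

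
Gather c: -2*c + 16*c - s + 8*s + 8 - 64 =14*c + 7*s - 56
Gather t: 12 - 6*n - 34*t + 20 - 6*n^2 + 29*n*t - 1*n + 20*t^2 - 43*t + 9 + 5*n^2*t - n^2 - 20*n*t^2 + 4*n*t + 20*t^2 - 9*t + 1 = -7*n^2 - 7*n + t^2*(40 - 20*n) + t*(5*n^2 + 33*n - 86) + 42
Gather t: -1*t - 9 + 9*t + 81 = 8*t + 72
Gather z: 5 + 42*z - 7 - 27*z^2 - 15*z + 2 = -27*z^2 + 27*z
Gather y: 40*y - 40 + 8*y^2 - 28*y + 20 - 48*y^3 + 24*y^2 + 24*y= -48*y^3 + 32*y^2 + 36*y - 20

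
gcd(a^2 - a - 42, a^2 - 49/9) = 1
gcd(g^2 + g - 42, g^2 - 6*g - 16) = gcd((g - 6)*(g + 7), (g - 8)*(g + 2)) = 1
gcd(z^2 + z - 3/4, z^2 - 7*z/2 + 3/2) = z - 1/2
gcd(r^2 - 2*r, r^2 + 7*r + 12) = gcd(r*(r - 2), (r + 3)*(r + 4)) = 1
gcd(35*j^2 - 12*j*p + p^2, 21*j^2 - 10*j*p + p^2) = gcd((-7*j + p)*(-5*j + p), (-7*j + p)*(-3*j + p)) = -7*j + p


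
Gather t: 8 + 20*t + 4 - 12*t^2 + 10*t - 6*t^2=-18*t^2 + 30*t + 12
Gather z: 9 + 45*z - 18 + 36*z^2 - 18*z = 36*z^2 + 27*z - 9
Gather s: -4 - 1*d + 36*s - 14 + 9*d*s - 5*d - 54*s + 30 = -6*d + s*(9*d - 18) + 12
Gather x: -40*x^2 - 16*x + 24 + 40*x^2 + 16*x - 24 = 0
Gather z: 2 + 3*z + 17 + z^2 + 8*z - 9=z^2 + 11*z + 10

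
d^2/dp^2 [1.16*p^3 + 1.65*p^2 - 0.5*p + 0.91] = 6.96*p + 3.3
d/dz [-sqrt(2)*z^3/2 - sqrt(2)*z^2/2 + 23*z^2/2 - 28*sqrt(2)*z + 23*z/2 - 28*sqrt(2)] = -3*sqrt(2)*z^2/2 - sqrt(2)*z + 23*z - 28*sqrt(2) + 23/2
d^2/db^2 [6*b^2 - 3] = 12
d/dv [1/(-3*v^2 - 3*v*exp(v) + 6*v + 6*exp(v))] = (v*exp(v) + 2*v - exp(v) - 2)/(3*(v^2 + v*exp(v) - 2*v - 2*exp(v))^2)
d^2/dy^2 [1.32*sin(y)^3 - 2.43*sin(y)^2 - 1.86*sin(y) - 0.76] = 0.869999999999999*sin(y) + 2.97*sin(3*y) - 4.86*cos(2*y)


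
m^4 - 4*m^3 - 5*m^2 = m^2*(m - 5)*(m + 1)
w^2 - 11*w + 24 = (w - 8)*(w - 3)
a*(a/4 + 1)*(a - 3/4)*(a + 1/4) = a^4/4 + 7*a^3/8 - 35*a^2/64 - 3*a/16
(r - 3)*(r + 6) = r^2 + 3*r - 18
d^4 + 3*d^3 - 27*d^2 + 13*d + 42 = (d - 3)*(d - 2)*(d + 1)*(d + 7)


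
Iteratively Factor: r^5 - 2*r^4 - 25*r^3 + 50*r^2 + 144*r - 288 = (r - 3)*(r^4 + r^3 - 22*r^2 - 16*r + 96) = (r - 3)*(r - 2)*(r^3 + 3*r^2 - 16*r - 48) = (r - 3)*(r - 2)*(r + 4)*(r^2 - r - 12) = (r - 3)*(r - 2)*(r + 3)*(r + 4)*(r - 4)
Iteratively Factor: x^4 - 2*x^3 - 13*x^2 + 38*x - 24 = (x - 1)*(x^3 - x^2 - 14*x + 24) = (x - 1)*(x + 4)*(x^2 - 5*x + 6) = (x - 3)*(x - 1)*(x + 4)*(x - 2)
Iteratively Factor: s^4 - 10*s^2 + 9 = (s - 3)*(s^3 + 3*s^2 - s - 3) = (s - 3)*(s - 1)*(s^2 + 4*s + 3) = (s - 3)*(s - 1)*(s + 1)*(s + 3)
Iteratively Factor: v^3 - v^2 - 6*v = (v)*(v^2 - v - 6) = v*(v - 3)*(v + 2)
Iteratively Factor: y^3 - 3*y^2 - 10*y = (y)*(y^2 - 3*y - 10) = y*(y + 2)*(y - 5)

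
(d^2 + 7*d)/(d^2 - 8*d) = (d + 7)/(d - 8)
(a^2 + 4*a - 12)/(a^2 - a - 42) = (a - 2)/(a - 7)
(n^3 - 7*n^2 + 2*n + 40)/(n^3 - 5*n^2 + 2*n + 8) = (n^2 - 3*n - 10)/(n^2 - n - 2)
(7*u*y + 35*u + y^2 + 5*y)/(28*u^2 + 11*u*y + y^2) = (y + 5)/(4*u + y)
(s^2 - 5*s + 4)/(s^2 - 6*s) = (s^2 - 5*s + 4)/(s*(s - 6))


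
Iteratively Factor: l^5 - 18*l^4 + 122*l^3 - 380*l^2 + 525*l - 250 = (l - 5)*(l^4 - 13*l^3 + 57*l^2 - 95*l + 50) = (l - 5)^2*(l^3 - 8*l^2 + 17*l - 10) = (l - 5)^2*(l - 1)*(l^2 - 7*l + 10) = (l - 5)^3*(l - 1)*(l - 2)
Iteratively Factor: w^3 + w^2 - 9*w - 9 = (w - 3)*(w^2 + 4*w + 3) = (w - 3)*(w + 1)*(w + 3)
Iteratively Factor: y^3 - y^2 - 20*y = (y + 4)*(y^2 - 5*y) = y*(y + 4)*(y - 5)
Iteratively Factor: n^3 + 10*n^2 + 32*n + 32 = (n + 4)*(n^2 + 6*n + 8) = (n + 4)^2*(n + 2)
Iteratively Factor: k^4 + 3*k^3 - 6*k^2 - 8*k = (k)*(k^3 + 3*k^2 - 6*k - 8) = k*(k + 1)*(k^2 + 2*k - 8) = k*(k - 2)*(k + 1)*(k + 4)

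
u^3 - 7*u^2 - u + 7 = (u - 7)*(u - 1)*(u + 1)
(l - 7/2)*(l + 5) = l^2 + 3*l/2 - 35/2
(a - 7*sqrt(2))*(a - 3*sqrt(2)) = a^2 - 10*sqrt(2)*a + 42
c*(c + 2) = c^2 + 2*c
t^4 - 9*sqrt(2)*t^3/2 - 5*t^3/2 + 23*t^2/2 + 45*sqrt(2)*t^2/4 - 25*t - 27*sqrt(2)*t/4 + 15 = (t - 3/2)*(t - 1)*(t - 5*sqrt(2)/2)*(t - 2*sqrt(2))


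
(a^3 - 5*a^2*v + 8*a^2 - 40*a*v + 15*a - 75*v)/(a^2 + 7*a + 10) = (a^2 - 5*a*v + 3*a - 15*v)/(a + 2)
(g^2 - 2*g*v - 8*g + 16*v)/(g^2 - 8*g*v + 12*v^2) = (8 - g)/(-g + 6*v)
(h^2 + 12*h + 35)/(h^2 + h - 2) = (h^2 + 12*h + 35)/(h^2 + h - 2)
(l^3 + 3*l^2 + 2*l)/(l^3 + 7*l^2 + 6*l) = (l + 2)/(l + 6)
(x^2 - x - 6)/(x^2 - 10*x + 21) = (x + 2)/(x - 7)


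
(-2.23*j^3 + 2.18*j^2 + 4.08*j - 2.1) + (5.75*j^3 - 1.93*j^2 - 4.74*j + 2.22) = 3.52*j^3 + 0.25*j^2 - 0.66*j + 0.12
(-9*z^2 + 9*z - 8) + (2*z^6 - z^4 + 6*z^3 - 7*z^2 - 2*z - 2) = 2*z^6 - z^4 + 6*z^3 - 16*z^2 + 7*z - 10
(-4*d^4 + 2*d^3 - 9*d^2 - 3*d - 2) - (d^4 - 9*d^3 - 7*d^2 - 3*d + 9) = -5*d^4 + 11*d^3 - 2*d^2 - 11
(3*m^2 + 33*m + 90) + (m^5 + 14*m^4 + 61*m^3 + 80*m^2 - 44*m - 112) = m^5 + 14*m^4 + 61*m^3 + 83*m^2 - 11*m - 22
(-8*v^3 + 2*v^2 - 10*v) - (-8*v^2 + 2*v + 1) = -8*v^3 + 10*v^2 - 12*v - 1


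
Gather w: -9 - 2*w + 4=-2*w - 5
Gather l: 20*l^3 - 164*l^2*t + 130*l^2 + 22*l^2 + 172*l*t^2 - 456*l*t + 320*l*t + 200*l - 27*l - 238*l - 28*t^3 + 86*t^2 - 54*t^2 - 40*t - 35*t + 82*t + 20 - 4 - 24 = 20*l^3 + l^2*(152 - 164*t) + l*(172*t^2 - 136*t - 65) - 28*t^3 + 32*t^2 + 7*t - 8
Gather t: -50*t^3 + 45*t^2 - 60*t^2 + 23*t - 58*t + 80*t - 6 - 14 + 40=-50*t^3 - 15*t^2 + 45*t + 20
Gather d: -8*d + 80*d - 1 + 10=72*d + 9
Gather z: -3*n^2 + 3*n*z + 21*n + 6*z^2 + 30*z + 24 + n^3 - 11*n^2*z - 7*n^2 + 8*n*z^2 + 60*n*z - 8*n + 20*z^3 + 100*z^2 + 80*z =n^3 - 10*n^2 + 13*n + 20*z^3 + z^2*(8*n + 106) + z*(-11*n^2 + 63*n + 110) + 24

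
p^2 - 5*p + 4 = (p - 4)*(p - 1)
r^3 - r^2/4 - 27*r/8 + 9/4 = (r - 3/2)*(r - 3/4)*(r + 2)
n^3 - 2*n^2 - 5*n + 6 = (n - 3)*(n - 1)*(n + 2)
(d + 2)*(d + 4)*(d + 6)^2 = d^4 + 18*d^3 + 116*d^2 + 312*d + 288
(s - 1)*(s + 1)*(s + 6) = s^3 + 6*s^2 - s - 6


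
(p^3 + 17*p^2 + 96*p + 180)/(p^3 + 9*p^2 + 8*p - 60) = (p + 6)/(p - 2)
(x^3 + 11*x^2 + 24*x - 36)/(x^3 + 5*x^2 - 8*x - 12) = (x^2 + 5*x - 6)/(x^2 - x - 2)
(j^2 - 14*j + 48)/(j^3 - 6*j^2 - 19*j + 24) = (j - 6)/(j^2 + 2*j - 3)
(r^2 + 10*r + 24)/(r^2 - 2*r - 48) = (r + 4)/(r - 8)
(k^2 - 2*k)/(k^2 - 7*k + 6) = k*(k - 2)/(k^2 - 7*k + 6)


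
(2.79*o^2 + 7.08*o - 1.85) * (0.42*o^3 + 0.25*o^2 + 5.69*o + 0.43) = 1.1718*o^5 + 3.6711*o^4 + 16.8681*o^3 + 41.0224*o^2 - 7.4821*o - 0.7955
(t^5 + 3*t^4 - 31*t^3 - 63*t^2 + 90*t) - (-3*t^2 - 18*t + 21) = t^5 + 3*t^4 - 31*t^3 - 60*t^2 + 108*t - 21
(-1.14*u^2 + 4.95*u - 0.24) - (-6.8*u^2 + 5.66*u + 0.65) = 5.66*u^2 - 0.71*u - 0.89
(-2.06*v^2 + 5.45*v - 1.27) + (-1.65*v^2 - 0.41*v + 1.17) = -3.71*v^2 + 5.04*v - 0.1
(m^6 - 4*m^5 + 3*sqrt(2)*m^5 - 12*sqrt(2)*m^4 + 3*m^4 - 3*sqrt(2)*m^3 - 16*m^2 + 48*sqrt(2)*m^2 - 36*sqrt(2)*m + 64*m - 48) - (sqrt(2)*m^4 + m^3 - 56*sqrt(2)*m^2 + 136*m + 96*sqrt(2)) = m^6 - 4*m^5 + 3*sqrt(2)*m^5 - 13*sqrt(2)*m^4 + 3*m^4 - 3*sqrt(2)*m^3 - m^3 - 16*m^2 + 104*sqrt(2)*m^2 - 72*m - 36*sqrt(2)*m - 96*sqrt(2) - 48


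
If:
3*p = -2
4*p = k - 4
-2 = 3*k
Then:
No Solution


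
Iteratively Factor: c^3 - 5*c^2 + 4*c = (c - 4)*(c^2 - c) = (c - 4)*(c - 1)*(c)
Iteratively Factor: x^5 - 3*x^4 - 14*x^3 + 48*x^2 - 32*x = (x - 1)*(x^4 - 2*x^3 - 16*x^2 + 32*x) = (x - 2)*(x - 1)*(x^3 - 16*x) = (x - 4)*(x - 2)*(x - 1)*(x^2 + 4*x) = x*(x - 4)*(x - 2)*(x - 1)*(x + 4)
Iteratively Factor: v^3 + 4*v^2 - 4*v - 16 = (v + 2)*(v^2 + 2*v - 8) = (v - 2)*(v + 2)*(v + 4)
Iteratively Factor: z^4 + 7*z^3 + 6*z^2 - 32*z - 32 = (z - 2)*(z^3 + 9*z^2 + 24*z + 16) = (z - 2)*(z + 4)*(z^2 + 5*z + 4) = (z - 2)*(z + 4)^2*(z + 1)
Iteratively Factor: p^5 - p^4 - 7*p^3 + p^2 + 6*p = (p + 2)*(p^4 - 3*p^3 - p^2 + 3*p) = p*(p + 2)*(p^3 - 3*p^2 - p + 3) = p*(p - 3)*(p + 2)*(p^2 - 1) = p*(p - 3)*(p - 1)*(p + 2)*(p + 1)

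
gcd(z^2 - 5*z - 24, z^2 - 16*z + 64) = z - 8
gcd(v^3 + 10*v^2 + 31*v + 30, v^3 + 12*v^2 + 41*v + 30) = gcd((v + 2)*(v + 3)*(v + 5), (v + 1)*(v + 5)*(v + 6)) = v + 5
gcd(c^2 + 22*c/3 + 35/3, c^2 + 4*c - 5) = c + 5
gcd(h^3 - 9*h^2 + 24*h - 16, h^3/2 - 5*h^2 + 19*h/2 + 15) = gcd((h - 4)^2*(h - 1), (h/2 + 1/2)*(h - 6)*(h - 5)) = 1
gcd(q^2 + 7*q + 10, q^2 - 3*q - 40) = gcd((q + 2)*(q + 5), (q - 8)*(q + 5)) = q + 5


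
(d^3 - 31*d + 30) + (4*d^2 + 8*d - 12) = d^3 + 4*d^2 - 23*d + 18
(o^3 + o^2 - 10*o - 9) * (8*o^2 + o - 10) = 8*o^5 + 9*o^4 - 89*o^3 - 92*o^2 + 91*o + 90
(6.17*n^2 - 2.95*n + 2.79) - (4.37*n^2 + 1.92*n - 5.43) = 1.8*n^2 - 4.87*n + 8.22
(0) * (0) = 0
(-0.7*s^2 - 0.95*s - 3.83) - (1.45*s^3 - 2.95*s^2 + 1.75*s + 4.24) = -1.45*s^3 + 2.25*s^2 - 2.7*s - 8.07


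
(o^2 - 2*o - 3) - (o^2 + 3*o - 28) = 25 - 5*o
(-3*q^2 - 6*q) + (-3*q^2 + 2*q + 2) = -6*q^2 - 4*q + 2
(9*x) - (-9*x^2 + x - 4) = 9*x^2 + 8*x + 4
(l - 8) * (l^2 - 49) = l^3 - 8*l^2 - 49*l + 392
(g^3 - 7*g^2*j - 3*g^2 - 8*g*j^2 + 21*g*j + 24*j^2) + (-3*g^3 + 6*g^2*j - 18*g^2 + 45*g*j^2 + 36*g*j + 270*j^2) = -2*g^3 - g^2*j - 21*g^2 + 37*g*j^2 + 57*g*j + 294*j^2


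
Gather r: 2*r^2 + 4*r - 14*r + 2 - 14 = 2*r^2 - 10*r - 12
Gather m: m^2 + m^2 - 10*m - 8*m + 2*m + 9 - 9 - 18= 2*m^2 - 16*m - 18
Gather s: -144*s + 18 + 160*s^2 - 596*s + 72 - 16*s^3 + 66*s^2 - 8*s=-16*s^3 + 226*s^2 - 748*s + 90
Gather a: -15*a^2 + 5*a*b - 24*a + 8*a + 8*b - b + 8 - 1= -15*a^2 + a*(5*b - 16) + 7*b + 7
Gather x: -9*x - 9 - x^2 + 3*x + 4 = -x^2 - 6*x - 5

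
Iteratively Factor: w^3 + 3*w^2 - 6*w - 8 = (w + 4)*(w^2 - w - 2) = (w - 2)*(w + 4)*(w + 1)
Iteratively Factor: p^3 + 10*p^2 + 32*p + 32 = (p + 2)*(p^2 + 8*p + 16) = (p + 2)*(p + 4)*(p + 4)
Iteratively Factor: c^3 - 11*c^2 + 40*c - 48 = (c - 4)*(c^2 - 7*c + 12) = (c - 4)^2*(c - 3)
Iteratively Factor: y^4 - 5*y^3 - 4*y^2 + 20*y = (y + 2)*(y^3 - 7*y^2 + 10*y) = y*(y + 2)*(y^2 - 7*y + 10) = y*(y - 2)*(y + 2)*(y - 5)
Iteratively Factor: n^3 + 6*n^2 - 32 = (n + 4)*(n^2 + 2*n - 8) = (n - 2)*(n + 4)*(n + 4)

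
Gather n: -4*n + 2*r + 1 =-4*n + 2*r + 1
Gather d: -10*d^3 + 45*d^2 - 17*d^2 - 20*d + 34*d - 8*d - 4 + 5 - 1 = -10*d^3 + 28*d^2 + 6*d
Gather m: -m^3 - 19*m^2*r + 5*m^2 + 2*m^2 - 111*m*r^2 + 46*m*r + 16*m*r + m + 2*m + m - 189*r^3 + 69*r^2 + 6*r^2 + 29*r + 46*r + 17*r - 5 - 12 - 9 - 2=-m^3 + m^2*(7 - 19*r) + m*(-111*r^2 + 62*r + 4) - 189*r^3 + 75*r^2 + 92*r - 28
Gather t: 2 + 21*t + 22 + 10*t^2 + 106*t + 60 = 10*t^2 + 127*t + 84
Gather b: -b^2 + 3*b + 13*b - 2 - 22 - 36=-b^2 + 16*b - 60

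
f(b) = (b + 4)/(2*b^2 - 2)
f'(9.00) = -0.01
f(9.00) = 0.08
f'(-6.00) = 0.00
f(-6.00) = -0.03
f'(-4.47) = 0.02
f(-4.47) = -0.01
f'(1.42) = -6.96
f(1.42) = 2.67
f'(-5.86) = 0.01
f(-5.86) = -0.03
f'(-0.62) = 4.72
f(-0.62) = -2.75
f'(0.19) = -1.38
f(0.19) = -2.17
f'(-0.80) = 18.36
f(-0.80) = -4.44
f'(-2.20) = 0.40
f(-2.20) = 0.23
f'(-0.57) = 3.55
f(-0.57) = -2.54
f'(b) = -4*b*(b + 4)/(2*b^2 - 2)^2 + 1/(2*b^2 - 2) = (b^2 - 2*b*(b + 4) - 1)/(2*(b^2 - 1)^2)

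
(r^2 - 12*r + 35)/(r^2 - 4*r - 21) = (r - 5)/(r + 3)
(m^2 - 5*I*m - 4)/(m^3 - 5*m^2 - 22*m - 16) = (-m^2 + 5*I*m + 4)/(-m^3 + 5*m^2 + 22*m + 16)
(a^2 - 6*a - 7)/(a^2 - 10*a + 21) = (a + 1)/(a - 3)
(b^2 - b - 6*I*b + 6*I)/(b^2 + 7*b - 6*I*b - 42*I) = (b - 1)/(b + 7)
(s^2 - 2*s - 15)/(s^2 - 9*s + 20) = (s + 3)/(s - 4)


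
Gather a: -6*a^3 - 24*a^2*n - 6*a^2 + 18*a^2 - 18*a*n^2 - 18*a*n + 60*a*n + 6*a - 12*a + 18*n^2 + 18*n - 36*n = -6*a^3 + a^2*(12 - 24*n) + a*(-18*n^2 + 42*n - 6) + 18*n^2 - 18*n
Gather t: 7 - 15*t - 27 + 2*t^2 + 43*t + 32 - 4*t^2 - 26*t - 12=-2*t^2 + 2*t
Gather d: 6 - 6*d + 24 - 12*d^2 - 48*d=-12*d^2 - 54*d + 30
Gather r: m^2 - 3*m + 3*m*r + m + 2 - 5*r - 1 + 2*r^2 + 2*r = m^2 - 2*m + 2*r^2 + r*(3*m - 3) + 1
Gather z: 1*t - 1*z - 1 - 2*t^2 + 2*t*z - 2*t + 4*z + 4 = -2*t^2 - t + z*(2*t + 3) + 3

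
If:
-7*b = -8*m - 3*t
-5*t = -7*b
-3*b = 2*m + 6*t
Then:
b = 0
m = 0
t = 0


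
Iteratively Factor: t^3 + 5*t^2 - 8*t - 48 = (t + 4)*(t^2 + t - 12) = (t + 4)^2*(t - 3)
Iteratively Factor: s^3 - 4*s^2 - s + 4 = (s - 1)*(s^2 - 3*s - 4) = (s - 4)*(s - 1)*(s + 1)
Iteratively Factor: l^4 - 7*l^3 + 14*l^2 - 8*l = (l)*(l^3 - 7*l^2 + 14*l - 8) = l*(l - 1)*(l^2 - 6*l + 8) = l*(l - 4)*(l - 1)*(l - 2)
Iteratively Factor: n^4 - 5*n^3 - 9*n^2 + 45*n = (n)*(n^3 - 5*n^2 - 9*n + 45) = n*(n - 3)*(n^2 - 2*n - 15) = n*(n - 3)*(n + 3)*(n - 5)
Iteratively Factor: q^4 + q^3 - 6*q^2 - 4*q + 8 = (q - 2)*(q^3 + 3*q^2 - 4) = (q - 2)*(q - 1)*(q^2 + 4*q + 4) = (q - 2)*(q - 1)*(q + 2)*(q + 2)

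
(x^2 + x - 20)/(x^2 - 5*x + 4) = (x + 5)/(x - 1)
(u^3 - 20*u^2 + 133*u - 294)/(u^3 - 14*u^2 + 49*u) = (u - 6)/u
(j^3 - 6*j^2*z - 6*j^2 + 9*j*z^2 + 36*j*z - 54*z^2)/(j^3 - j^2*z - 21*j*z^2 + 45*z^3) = (j - 6)/(j + 5*z)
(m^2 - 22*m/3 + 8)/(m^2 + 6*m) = (m^2 - 22*m/3 + 8)/(m*(m + 6))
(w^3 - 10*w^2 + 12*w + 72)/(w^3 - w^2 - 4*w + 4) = (w^2 - 12*w + 36)/(w^2 - 3*w + 2)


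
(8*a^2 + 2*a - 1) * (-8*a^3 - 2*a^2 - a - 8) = -64*a^5 - 32*a^4 - 4*a^3 - 64*a^2 - 15*a + 8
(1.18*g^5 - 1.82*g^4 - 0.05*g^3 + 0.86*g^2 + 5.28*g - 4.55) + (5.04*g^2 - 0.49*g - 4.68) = 1.18*g^5 - 1.82*g^4 - 0.05*g^3 + 5.9*g^2 + 4.79*g - 9.23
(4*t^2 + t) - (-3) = 4*t^2 + t + 3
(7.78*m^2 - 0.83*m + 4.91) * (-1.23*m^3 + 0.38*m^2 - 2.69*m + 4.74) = -9.5694*m^5 + 3.9773*m^4 - 27.2829*m^3 + 40.9757*m^2 - 17.1421*m + 23.2734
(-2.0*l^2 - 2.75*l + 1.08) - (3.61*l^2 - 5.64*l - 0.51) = -5.61*l^2 + 2.89*l + 1.59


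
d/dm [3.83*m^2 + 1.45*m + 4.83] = 7.66*m + 1.45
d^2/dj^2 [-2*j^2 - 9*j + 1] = -4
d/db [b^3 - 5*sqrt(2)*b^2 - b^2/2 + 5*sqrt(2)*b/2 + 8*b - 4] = 3*b^2 - 10*sqrt(2)*b - b + 5*sqrt(2)/2 + 8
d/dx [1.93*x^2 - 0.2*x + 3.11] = 3.86*x - 0.2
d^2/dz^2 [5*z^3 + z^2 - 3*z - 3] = 30*z + 2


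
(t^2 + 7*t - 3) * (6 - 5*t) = -5*t^3 - 29*t^2 + 57*t - 18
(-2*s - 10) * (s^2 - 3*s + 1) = -2*s^3 - 4*s^2 + 28*s - 10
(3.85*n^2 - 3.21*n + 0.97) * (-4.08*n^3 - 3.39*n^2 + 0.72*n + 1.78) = -15.708*n^5 + 0.0452999999999992*n^4 + 9.6963*n^3 + 1.2535*n^2 - 5.0154*n + 1.7266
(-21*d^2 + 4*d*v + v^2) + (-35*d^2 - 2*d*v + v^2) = -56*d^2 + 2*d*v + 2*v^2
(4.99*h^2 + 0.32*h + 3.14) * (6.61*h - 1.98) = 32.9839*h^3 - 7.765*h^2 + 20.1218*h - 6.2172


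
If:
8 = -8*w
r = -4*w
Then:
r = 4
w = -1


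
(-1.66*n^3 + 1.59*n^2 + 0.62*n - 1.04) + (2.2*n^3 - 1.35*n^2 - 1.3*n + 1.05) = 0.54*n^3 + 0.24*n^2 - 0.68*n + 0.01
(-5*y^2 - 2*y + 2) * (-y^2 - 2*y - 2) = 5*y^4 + 12*y^3 + 12*y^2 - 4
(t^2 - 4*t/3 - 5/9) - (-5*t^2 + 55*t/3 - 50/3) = 6*t^2 - 59*t/3 + 145/9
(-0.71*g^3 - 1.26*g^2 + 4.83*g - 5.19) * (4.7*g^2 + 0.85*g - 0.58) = -3.337*g^5 - 6.5255*g^4 + 22.0418*g^3 - 19.5567*g^2 - 7.2129*g + 3.0102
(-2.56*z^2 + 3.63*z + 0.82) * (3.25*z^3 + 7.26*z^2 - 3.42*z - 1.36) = -8.32*z^5 - 6.7881*z^4 + 37.774*z^3 - 2.9798*z^2 - 7.7412*z - 1.1152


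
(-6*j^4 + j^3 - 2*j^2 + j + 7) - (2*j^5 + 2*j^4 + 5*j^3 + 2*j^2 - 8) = -2*j^5 - 8*j^4 - 4*j^3 - 4*j^2 + j + 15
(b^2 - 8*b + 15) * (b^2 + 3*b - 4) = b^4 - 5*b^3 - 13*b^2 + 77*b - 60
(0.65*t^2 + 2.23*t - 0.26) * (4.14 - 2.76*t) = -1.794*t^3 - 3.4638*t^2 + 9.9498*t - 1.0764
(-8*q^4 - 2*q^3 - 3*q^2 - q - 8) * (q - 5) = -8*q^5 + 38*q^4 + 7*q^3 + 14*q^2 - 3*q + 40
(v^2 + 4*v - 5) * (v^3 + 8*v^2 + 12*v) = v^5 + 12*v^4 + 39*v^3 + 8*v^2 - 60*v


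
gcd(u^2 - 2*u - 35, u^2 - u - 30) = u + 5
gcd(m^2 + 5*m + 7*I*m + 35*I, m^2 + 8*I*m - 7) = m + 7*I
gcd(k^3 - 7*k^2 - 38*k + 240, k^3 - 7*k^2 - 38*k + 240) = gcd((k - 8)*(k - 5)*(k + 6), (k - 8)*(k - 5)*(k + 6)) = k^3 - 7*k^2 - 38*k + 240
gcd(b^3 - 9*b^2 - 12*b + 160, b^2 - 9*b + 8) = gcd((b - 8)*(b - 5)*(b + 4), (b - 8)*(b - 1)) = b - 8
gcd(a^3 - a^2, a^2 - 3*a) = a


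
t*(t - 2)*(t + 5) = t^3 + 3*t^2 - 10*t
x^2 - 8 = (x - 2*sqrt(2))*(x + 2*sqrt(2))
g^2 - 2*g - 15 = (g - 5)*(g + 3)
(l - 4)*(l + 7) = l^2 + 3*l - 28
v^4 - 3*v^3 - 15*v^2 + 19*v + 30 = (v - 5)*(v - 2)*(v + 1)*(v + 3)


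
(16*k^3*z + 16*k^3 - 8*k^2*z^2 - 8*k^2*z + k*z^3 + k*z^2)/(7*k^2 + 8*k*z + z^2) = k*(16*k^2*z + 16*k^2 - 8*k*z^2 - 8*k*z + z^3 + z^2)/(7*k^2 + 8*k*z + z^2)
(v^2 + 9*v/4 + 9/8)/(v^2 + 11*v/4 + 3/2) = (v + 3/2)/(v + 2)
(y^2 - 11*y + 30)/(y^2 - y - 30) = (y - 5)/(y + 5)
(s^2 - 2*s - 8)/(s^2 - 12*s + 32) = (s + 2)/(s - 8)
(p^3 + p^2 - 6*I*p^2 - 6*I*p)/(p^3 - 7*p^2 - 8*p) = (p - 6*I)/(p - 8)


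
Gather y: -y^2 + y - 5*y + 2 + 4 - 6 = -y^2 - 4*y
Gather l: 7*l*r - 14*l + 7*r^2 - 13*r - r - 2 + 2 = l*(7*r - 14) + 7*r^2 - 14*r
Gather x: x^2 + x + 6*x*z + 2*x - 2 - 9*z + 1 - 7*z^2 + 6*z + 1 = x^2 + x*(6*z + 3) - 7*z^2 - 3*z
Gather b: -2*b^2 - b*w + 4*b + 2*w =-2*b^2 + b*(4 - w) + 2*w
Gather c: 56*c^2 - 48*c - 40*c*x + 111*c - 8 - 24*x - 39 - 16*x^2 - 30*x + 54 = 56*c^2 + c*(63 - 40*x) - 16*x^2 - 54*x + 7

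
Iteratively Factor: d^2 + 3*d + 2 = (d + 1)*(d + 2)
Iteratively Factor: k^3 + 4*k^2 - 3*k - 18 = (k - 2)*(k^2 + 6*k + 9) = (k - 2)*(k + 3)*(k + 3)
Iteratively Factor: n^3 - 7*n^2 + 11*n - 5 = (n - 5)*(n^2 - 2*n + 1) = (n - 5)*(n - 1)*(n - 1)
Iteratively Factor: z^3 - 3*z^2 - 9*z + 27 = (z - 3)*(z^2 - 9) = (z - 3)*(z + 3)*(z - 3)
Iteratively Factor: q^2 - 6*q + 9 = (q - 3)*(q - 3)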